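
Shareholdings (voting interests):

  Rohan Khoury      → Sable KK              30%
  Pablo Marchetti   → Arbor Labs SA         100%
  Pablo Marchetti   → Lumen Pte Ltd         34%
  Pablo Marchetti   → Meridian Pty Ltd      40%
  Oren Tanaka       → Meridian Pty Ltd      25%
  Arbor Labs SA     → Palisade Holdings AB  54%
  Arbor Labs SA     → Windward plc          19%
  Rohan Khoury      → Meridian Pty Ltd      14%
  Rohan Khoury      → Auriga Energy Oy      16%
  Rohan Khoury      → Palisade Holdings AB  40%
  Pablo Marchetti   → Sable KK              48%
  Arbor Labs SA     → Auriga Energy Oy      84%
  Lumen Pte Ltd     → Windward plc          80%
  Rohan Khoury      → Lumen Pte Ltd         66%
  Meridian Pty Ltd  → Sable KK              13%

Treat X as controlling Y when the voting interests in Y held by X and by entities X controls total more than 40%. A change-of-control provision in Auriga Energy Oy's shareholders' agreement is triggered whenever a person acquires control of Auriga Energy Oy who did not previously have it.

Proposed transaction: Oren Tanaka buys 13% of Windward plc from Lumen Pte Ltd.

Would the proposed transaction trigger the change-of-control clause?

No

The purchase adds only to Oren's holdings (Lumen's stake shrinks), so Oren is the only person who could newly come to control Auriga.
Oren's largest direct stake is 25% in Meridian, which does not meet the threshold, so Oren controls no company.
Neither Oren nor any entity Oren controls holds any voting interest in Auriga.
So before the transaction, Oren does not control Auriga.
After the purchase, Oren holds 13% of Windward directly, and Lumen's stake falls to 67%.
Oren's side now holds 13% of Windward, not > 40%, so Oren still does not control Windward.
After the transaction, neither Oren nor any entity Oren controls holds a voting interest in Auriga, so Oren still does not control it.
No new person acquires control, so the clause is not triggered.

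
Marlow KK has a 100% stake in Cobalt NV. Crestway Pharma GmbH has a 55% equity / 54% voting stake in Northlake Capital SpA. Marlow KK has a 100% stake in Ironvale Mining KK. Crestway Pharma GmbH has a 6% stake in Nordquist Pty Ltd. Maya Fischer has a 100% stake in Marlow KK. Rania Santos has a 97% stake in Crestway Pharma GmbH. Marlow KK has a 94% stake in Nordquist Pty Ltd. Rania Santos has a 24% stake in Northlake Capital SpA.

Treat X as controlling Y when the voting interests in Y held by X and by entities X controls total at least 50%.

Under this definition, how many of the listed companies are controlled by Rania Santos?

2

Rania holds 97% of Crestway, so Rania controls Crestway.
Rania and Crestway together hold 24% + 54% = 78% of Northlake, so Rania controls Northlake.
No other company's threshold is met.
Rania controls 2 companies.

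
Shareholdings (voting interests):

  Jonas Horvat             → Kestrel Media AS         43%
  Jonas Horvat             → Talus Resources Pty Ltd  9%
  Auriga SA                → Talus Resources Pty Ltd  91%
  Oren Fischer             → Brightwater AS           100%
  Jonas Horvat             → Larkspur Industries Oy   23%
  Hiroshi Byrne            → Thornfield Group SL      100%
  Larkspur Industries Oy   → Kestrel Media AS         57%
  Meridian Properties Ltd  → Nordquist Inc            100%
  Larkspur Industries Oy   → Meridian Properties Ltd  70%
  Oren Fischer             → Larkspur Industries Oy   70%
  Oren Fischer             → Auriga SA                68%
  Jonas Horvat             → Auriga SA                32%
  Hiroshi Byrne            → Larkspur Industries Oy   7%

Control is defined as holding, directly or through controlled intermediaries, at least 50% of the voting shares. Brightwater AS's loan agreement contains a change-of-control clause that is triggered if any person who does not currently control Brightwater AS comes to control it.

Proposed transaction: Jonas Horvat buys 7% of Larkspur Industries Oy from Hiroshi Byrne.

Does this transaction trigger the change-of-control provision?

The purchase adds only to Jonas's holdings (Hiroshi's stake shrinks), so Jonas is the only person who could newly come to control Brightwater.
Jonas's largest direct stake is 43% in Kestrel, which does not meet the threshold, so Jonas controls no company.
Neither Jonas nor any entity Jonas controls holds any voting interest in Brightwater.
So before the transaction, Jonas does not control Brightwater.
After the purchase, Jonas's direct stake in Larkspur rises to 23% + 7% = 30%, and Hiroshi's stake falls to 0%.
Jonas's side now holds 30% of Larkspur, not ≥ 50%, so Jonas still does not control Larkspur.
After the transaction, neither Jonas nor any entity Jonas controls holds a voting interest in Brightwater, so Jonas still does not control it.
No new person acquires control, so the clause is not triggered.

No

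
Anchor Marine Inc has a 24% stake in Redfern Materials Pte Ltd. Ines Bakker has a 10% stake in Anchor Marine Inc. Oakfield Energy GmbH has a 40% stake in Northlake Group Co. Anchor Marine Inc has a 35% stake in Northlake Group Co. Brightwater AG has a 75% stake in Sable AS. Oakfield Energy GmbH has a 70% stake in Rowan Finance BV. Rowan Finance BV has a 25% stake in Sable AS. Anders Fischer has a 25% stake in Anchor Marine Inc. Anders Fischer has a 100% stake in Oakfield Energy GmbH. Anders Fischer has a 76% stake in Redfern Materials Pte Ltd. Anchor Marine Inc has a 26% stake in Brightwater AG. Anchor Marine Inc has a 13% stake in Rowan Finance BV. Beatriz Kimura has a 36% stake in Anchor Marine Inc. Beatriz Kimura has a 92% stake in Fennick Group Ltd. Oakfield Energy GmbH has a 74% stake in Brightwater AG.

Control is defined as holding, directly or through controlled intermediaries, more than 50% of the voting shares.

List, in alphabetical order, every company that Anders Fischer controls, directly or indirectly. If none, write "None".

Anders holds 100% of Oakfield, so Anders controls Oakfield.
Oakfield holds 74% of Brightwater, so Anders controls Brightwater.
Anders holds 76% of Redfern, so Anders controls Redfern.
Oakfield holds 70% of Rowan, so Anders controls Rowan.
Brightwater and Rowan together hold 75% + 25% = 100% of Sable, so Anders controls Sable.
No other company's threshold is met.

Brightwater AG, Oakfield Energy GmbH, Redfern Materials Pte Ltd, Rowan Finance BV, Sable AS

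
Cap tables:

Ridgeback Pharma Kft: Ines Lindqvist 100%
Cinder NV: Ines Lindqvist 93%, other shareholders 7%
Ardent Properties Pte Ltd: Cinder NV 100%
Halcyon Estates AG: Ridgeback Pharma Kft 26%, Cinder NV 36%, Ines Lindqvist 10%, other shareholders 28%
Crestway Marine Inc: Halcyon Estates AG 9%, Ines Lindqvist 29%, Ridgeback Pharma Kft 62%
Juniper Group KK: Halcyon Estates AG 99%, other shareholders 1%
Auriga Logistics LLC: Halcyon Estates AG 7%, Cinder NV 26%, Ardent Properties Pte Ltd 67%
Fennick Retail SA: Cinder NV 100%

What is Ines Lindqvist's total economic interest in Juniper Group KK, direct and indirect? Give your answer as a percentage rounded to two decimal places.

Ines reaches Juniper along 3 paths.
Via Ridgeback → Halcyon: 100% × 26% × 99% = 25.74%.
Via Cinder → Halcyon: 93% × 36% × 99% = 33.1452%.
Via Halcyon: 10% × 99% = 9.9%.
Total: 25.74% + 33.1452% + 9.9% = 68.7852%.
Rounded: 68.79%.

68.79%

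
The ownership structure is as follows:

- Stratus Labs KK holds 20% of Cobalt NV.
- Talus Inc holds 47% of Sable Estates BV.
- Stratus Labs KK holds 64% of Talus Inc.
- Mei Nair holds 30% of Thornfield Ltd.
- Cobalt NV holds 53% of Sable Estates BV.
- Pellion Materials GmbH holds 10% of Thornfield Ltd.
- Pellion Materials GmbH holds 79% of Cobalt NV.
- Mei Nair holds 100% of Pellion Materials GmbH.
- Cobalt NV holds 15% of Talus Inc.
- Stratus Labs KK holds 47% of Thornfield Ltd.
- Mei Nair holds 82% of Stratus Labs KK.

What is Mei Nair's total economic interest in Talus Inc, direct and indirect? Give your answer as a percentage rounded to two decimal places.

66.79%

Mei reaches Talus along 3 paths.
Via Pellion → Cobalt: 100% × 79% × 15% = 11.85%.
Via Stratus → Cobalt: 82% × 20% × 15% = 2.46%.
Via Stratus: 82% × 64% = 52.48%.
Total: 11.85% + 2.46% + 52.48% = 66.79%.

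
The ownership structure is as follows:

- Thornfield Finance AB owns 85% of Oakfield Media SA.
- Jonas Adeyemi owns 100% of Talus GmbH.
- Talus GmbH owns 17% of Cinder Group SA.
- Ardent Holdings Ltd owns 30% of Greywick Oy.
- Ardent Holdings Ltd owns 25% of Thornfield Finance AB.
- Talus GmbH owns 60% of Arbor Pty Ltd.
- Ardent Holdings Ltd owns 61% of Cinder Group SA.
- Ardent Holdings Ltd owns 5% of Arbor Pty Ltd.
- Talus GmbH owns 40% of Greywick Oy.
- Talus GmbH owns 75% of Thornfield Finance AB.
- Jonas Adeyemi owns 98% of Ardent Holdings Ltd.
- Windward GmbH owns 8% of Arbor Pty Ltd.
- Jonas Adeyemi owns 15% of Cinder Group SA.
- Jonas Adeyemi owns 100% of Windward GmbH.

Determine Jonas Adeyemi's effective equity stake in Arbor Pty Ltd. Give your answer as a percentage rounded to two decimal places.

72.90%

Jonas reaches Arbor along 3 paths.
Via Ardent: 98% × 5% = 4.9%.
Via Windward: 100% × 8% = 8%.
Via Talus: 100% × 60% = 60%.
Total: 4.9% + 8% + 60% = 72.9%.
Rounded: 72.90%.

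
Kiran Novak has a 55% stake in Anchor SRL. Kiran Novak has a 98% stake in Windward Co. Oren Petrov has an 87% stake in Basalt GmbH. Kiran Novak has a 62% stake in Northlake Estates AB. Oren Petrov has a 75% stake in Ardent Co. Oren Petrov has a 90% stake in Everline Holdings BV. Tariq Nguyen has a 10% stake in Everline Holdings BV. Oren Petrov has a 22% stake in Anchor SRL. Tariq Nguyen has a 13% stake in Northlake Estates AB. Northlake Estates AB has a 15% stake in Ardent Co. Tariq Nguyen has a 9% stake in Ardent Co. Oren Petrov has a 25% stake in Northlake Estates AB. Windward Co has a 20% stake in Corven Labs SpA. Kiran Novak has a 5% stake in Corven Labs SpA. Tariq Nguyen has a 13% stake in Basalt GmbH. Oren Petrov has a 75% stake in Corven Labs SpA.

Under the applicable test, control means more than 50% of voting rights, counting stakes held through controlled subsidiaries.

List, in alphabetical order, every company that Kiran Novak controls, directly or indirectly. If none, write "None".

Kiran holds 62% of Northlake, so Kiran controls Northlake.
Kiran holds 55% of Anchor, so Kiran controls Anchor.
Kiran holds 98% of Windward, so Kiran controls Windward.
No other company's threshold is met.

Anchor SRL, Northlake Estates AB, Windward Co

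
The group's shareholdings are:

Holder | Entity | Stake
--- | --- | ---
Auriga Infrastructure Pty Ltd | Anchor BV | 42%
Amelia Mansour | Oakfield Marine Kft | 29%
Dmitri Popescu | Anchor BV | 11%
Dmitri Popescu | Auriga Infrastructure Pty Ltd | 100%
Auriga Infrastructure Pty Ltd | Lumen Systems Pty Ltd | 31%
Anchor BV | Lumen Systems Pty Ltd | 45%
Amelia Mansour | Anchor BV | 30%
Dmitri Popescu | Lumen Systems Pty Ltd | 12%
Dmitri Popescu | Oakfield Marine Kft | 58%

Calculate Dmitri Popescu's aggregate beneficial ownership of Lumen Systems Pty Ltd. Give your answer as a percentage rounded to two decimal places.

66.85%

Dmitri reaches Lumen along 4 paths.
Via Auriga: 100% × 31% = 31%.
Via Auriga → Anchor: 100% × 42% × 45% = 18.9%.
Via Anchor: 11% × 45% = 4.95%.
Direct stake: 12% = 12%.
Total: 31% + 18.9% + 4.95% + 12% = 66.85%.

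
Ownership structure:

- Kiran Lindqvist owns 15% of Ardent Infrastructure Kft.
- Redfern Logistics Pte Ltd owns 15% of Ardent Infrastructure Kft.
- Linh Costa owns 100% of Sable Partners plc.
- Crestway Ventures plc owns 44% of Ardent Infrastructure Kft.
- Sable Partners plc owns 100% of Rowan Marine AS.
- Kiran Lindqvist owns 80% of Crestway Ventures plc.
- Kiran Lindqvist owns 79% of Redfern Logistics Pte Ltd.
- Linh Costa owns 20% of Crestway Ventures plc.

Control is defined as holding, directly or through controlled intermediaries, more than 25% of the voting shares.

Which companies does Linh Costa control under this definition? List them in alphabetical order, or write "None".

Linh holds 100% of Sable, so Linh controls Sable.
Sable holds 100% of Rowan, so Linh controls Rowan.
No other company's threshold is met.

Rowan Marine AS, Sable Partners plc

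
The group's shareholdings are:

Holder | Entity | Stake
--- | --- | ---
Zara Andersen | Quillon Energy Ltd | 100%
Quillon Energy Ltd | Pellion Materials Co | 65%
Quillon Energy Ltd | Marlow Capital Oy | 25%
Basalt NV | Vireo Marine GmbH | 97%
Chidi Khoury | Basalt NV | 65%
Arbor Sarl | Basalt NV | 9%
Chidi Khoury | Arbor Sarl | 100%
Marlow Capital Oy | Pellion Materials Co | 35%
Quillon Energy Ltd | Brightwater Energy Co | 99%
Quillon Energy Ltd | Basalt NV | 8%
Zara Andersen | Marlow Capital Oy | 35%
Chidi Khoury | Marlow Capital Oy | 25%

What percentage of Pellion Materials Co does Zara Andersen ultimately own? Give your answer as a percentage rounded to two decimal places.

86.00%

Zara reaches Pellion along 3 paths.
Via Quillon: 100% × 65% = 65%.
Via Marlow: 35% × 35% = 12.25%.
Via Quillon → Marlow: 100% × 25% × 35% = 8.75%.
Total: 65% + 12.25% + 8.75% = 86%.
Rounded: 86.00%.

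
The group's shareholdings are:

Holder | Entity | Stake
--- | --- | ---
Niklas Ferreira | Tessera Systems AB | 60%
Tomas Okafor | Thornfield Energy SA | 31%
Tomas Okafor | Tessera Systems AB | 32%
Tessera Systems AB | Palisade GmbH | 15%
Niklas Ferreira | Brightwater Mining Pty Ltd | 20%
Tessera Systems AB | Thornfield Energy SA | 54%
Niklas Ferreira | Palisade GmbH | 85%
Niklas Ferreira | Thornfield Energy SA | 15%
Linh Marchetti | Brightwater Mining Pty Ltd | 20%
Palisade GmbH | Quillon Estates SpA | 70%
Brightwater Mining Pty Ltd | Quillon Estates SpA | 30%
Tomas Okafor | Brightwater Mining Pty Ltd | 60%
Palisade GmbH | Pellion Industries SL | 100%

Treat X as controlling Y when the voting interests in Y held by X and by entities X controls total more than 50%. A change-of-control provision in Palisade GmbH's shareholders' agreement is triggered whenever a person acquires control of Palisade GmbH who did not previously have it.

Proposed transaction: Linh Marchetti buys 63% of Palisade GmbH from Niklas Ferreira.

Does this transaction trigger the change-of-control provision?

The purchase adds only to Linh's holdings (Niklas's stake shrinks), so Linh is the only person who could newly come to control Palisade.
Linh's largest direct stake is 20% in Brightwater, which does not meet the threshold, so Linh controls no company.
Neither Linh nor any entity Linh controls holds any voting interest in Palisade.
So before the transaction, Linh does not control Palisade.
After the purchase, Linh holds 63% of Palisade directly, and Niklas's stake falls to 22%.
Linh holds 63% of Palisade, so Linh controls Palisade.
Linh did not control Palisade before and does after, so the clause is triggered.

Yes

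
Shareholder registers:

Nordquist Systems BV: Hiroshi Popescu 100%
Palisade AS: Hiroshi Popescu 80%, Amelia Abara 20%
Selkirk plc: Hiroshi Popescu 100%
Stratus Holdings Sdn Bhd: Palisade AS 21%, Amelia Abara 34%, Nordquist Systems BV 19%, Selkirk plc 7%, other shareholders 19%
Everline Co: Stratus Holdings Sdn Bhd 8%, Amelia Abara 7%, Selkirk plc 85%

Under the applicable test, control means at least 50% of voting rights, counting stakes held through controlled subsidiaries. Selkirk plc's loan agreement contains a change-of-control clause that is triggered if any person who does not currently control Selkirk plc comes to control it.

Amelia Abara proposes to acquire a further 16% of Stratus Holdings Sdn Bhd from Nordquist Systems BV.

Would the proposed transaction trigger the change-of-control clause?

The purchase adds only to Amelia's holdings (Nordquist's stake shrinks), so Amelia is the only person who could newly come to control Selkirk.
Amelia's largest direct stake is 34% in Stratus, which does not meet the threshold, so Amelia controls no company.
Neither Amelia nor any entity Amelia controls holds any voting interest in Selkirk.
So before the transaction, Amelia does not control Selkirk.
After the purchase, Amelia's direct stake in Stratus rises to 34% + 16% = 50%, and Nordquist's stake falls to 3%.
Amelia holds 50% of Stratus, so Amelia controls Stratus.
After the transaction, neither Amelia nor any entity Amelia controls holds a voting interest in Selkirk, so Amelia still does not control it.
No new person acquires control, so the clause is not triggered.

No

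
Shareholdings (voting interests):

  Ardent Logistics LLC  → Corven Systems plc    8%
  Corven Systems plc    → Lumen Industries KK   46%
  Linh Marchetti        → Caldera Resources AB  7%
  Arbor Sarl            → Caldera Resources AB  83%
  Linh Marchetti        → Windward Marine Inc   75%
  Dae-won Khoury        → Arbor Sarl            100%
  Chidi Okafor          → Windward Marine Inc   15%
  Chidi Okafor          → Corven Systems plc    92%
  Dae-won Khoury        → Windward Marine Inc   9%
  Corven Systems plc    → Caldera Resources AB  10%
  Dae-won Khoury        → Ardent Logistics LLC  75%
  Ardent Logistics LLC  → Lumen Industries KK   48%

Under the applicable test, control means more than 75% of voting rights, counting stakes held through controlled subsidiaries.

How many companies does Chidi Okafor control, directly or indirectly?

Chidi holds 92% of Corven, so Chidi controls Corven.
No other company's threshold is met.
Chidi controls 1 company.

1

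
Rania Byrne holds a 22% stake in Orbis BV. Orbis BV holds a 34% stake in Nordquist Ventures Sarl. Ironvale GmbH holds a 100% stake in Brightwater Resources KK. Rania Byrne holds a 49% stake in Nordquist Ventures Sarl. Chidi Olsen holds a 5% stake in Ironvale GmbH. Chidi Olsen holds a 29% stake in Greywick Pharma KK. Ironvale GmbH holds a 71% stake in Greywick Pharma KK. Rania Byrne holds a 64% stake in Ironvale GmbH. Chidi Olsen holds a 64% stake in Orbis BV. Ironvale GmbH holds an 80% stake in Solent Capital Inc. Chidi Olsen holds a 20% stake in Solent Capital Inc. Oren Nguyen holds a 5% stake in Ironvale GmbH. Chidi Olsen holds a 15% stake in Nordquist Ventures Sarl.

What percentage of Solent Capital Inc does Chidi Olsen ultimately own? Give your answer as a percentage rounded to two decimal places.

Chidi reaches Solent along 2 paths.
Direct stake: 20% = 20%.
Via Ironvale: 5% × 80% = 4%.
Total: 20% + 4% = 24%.
Rounded: 24.00%.

24.00%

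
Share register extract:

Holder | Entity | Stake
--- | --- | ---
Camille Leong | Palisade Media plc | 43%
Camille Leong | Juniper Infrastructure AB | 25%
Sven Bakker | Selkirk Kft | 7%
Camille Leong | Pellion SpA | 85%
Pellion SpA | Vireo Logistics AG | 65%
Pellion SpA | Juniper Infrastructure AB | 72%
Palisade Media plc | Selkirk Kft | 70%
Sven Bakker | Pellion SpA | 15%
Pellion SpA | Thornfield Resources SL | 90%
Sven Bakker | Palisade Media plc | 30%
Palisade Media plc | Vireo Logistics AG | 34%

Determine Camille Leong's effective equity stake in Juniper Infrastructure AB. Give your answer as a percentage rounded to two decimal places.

Camille reaches Juniper along 2 paths.
Via Pellion: 85% × 72% = 61.2%.
Direct stake: 25% = 25%.
Total: 61.2% + 25% = 86.2%.
Rounded: 86.20%.

86.20%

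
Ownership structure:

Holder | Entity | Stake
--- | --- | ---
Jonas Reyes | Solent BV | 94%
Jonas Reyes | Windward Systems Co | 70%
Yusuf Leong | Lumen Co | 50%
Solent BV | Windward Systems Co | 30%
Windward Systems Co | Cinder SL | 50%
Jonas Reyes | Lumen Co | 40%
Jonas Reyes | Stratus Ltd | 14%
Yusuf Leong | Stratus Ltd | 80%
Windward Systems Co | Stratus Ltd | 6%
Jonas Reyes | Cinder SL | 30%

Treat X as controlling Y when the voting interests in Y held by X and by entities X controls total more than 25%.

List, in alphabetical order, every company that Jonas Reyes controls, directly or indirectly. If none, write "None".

Cinder SL, Lumen Co, Solent BV, Windward Systems Co

Jonas holds 94% of Solent, so Jonas controls Solent.
Jonas and Solent together hold 70% + 30% = 100% of Windward, so Jonas controls Windward.
Windward and Jonas together hold 50% + 30% = 80% of Cinder, so Jonas controls Cinder.
Jonas holds 40% of Lumen, so Jonas controls Lumen.
No other company's threshold is met.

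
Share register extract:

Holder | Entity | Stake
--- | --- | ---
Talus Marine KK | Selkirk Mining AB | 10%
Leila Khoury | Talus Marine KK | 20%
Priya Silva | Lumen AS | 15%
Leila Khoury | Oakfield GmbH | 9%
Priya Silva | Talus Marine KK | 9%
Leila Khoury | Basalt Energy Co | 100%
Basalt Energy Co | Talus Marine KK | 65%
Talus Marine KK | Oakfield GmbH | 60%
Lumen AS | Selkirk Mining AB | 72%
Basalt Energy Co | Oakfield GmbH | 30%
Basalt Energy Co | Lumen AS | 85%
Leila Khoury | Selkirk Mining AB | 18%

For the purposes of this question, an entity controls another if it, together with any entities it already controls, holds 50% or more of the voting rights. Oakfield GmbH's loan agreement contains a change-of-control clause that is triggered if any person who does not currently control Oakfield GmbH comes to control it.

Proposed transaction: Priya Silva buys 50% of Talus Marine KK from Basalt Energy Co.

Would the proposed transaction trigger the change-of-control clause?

The purchase adds only to Priya's holdings (Basalt's stake shrinks), so Priya is the only person who could newly come to control Oakfield.
Priya's largest direct stake is 15% in Lumen, which does not meet the threshold, so Priya controls no company.
Neither Priya nor any entity Priya controls holds any voting interest in Oakfield.
So before the transaction, Priya does not control Oakfield.
After the purchase, Priya's direct stake in Talus rises to 9% + 50% = 59%, and Basalt's stake falls to 15%.
Priya holds 59% of Talus, so Priya controls Talus.
Talus holds 60% of Oakfield, so Priya controls Oakfield.
Priya did not control Oakfield before and does after, so the clause is triggered.

Yes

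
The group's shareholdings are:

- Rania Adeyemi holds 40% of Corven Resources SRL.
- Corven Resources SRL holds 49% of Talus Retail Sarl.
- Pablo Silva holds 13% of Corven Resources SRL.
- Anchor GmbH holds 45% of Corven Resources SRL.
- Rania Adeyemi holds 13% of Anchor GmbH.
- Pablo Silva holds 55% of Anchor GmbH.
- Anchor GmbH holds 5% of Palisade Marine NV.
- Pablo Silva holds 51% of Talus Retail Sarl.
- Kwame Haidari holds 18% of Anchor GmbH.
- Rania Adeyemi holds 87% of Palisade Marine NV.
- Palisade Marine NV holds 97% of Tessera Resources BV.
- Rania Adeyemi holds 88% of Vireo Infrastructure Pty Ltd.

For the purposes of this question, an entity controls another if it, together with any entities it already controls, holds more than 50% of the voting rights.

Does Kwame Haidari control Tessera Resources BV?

Kwame's largest direct stake is 18% in Anchor, which does not meet the threshold, so Kwame controls no company.
Neither Kwame nor any entity Kwame controls holds any voting interest in Tessera.
So Kwame does not control Tessera.

No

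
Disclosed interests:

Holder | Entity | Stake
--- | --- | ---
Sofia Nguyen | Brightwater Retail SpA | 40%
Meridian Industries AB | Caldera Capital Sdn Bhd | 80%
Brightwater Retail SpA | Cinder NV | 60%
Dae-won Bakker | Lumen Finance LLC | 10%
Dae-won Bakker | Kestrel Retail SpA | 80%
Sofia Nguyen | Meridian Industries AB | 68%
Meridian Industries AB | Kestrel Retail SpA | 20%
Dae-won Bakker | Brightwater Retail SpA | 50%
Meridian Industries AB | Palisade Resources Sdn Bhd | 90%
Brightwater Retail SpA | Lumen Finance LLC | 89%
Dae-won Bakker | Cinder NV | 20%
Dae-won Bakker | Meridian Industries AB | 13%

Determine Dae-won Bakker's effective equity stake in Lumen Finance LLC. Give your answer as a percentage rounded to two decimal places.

54.50%

Dae-won reaches Lumen along 2 paths.
Via Brightwater: 50% × 89% = 44.5%.
Direct stake: 10% = 10%.
Total: 44.5% + 10% = 54.5%.
Rounded: 54.50%.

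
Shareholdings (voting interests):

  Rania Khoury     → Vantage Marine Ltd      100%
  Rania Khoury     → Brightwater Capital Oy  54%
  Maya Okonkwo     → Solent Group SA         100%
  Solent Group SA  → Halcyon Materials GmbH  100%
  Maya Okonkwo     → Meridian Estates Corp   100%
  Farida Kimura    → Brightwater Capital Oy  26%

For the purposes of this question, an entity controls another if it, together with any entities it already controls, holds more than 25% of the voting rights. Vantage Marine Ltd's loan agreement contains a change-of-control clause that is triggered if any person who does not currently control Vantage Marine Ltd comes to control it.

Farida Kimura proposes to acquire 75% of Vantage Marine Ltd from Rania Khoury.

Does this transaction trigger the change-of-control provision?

Yes

The purchase adds only to Farida's holdings (Rania's stake shrinks), so Farida is the only person who could newly come to control Vantage.
Farida holds 26% of Brightwater, so Farida controls Brightwater.
Neither Farida nor any entity Farida controls holds any voting interest in Vantage.
So before the transaction, Farida does not control Vantage.
After the purchase, Farida holds 75% of Vantage directly, and Rania's stake falls to 25%.
Farida holds 75% of Vantage, so Farida controls Vantage.
Farida did not control Vantage before and does after, so the clause is triggered.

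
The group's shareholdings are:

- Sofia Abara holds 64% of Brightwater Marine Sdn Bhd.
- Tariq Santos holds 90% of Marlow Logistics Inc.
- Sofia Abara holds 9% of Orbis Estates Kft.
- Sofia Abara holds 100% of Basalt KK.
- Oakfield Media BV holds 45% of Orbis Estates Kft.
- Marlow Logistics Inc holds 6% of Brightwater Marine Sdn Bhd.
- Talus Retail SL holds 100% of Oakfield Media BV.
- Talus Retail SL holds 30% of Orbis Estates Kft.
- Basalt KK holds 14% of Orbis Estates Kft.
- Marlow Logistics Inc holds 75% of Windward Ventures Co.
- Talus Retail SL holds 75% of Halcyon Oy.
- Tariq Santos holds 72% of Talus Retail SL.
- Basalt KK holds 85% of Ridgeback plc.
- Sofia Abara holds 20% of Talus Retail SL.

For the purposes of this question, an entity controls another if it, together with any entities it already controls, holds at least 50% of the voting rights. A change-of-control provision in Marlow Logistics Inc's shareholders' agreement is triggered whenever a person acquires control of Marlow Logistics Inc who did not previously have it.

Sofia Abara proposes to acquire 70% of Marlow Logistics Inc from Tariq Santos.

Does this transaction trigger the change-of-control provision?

Yes

The purchase adds only to Sofia's holdings (Tariq's stake shrinks), so Sofia is the only person who could newly come to control Marlow.
Sofia holds 100% of Basalt, so Sofia controls Basalt.
Basalt holds 85% of Ridgeback, so Sofia controls Ridgeback.
Sofia holds 64% of Brightwater, so Sofia controls Brightwater.
Neither Sofia nor any entity Sofia controls holds any voting interest in Marlow.
So before the transaction, Sofia does not control Marlow.
After the purchase, Sofia holds 70% of Marlow directly, and Tariq's stake falls to 20%.
Sofia holds 70% of Marlow, so Sofia controls Marlow.
Sofia did not control Marlow before and does after, so the clause is triggered.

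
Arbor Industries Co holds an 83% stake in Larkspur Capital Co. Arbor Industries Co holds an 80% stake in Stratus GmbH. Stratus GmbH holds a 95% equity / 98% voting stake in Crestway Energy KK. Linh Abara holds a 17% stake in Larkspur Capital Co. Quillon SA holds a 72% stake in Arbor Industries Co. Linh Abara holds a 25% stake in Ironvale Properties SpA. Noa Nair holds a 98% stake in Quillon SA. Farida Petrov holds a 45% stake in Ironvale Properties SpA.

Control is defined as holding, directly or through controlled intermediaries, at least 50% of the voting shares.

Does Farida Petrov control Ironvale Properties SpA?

Farida's largest direct stake is 45% in Ironvale, which does not meet the threshold, so Farida controls no company.
In Ironvale, Farida's side holds only 45%, not ≥ 50%.
So Farida does not control Ironvale.

No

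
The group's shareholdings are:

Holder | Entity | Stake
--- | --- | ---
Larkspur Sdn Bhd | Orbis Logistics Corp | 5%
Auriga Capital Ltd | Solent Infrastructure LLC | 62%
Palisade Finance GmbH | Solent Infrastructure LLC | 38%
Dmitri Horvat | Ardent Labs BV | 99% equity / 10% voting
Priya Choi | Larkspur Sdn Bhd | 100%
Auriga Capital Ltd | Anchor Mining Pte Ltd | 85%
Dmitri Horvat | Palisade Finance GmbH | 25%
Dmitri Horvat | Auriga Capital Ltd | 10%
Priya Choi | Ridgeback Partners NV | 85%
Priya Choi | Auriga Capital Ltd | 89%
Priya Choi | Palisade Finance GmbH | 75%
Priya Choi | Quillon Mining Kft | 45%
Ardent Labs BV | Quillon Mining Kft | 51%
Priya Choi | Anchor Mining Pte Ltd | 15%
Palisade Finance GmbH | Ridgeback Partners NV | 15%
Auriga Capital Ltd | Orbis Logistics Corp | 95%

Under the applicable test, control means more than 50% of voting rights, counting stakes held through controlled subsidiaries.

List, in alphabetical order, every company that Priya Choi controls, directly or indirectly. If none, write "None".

Anchor Mining Pte Ltd, Auriga Capital Ltd, Larkspur Sdn Bhd, Orbis Logistics Corp, Palisade Finance GmbH, Ridgeback Partners NV, Solent Infrastructure LLC

Priya holds 89% of Auriga, so Priya controls Auriga.
Priya holds 75% of Palisade, so Priya controls Palisade.
Priya holds 100% of Larkspur, so Priya controls Larkspur.
Palisade and Priya together hold 15% + 85% = 100% of Ridgeback, so Priya controls Ridgeback.
Auriga and Palisade together hold 62% + 38% = 100% of Solent, so Priya controls Solent.
Priya and Auriga together hold 15% + 85% = 100% of Anchor, so Priya controls Anchor.
Auriga and Larkspur together hold 95% + 5% = 100% of Orbis, so Priya controls Orbis.
No other company's threshold is met.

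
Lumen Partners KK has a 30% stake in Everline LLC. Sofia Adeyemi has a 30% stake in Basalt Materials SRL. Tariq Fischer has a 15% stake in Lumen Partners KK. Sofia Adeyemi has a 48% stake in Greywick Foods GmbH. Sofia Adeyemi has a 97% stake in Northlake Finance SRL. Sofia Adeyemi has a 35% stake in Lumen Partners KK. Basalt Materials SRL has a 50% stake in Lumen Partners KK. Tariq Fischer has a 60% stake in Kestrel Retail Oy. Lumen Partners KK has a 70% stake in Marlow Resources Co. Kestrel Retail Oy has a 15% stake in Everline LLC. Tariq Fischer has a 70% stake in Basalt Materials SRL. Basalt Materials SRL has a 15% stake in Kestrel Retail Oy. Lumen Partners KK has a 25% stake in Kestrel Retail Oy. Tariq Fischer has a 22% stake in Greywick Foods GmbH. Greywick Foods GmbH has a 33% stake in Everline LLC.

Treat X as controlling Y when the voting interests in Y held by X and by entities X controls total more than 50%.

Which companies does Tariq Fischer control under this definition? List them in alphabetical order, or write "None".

Tariq holds 70% of Basalt, so Tariq controls Basalt.
Basalt and Tariq together hold 50% + 15% = 65% of Lumen, so Tariq controls Lumen.
Lumen and Tariq and Basalt together hold 25% + 60% + 15% = 100% of Kestrel, so Tariq controls Kestrel.
Lumen holds 70% of Marlow, so Tariq controls Marlow.
No other company's threshold is met.

Basalt Materials SRL, Kestrel Retail Oy, Lumen Partners KK, Marlow Resources Co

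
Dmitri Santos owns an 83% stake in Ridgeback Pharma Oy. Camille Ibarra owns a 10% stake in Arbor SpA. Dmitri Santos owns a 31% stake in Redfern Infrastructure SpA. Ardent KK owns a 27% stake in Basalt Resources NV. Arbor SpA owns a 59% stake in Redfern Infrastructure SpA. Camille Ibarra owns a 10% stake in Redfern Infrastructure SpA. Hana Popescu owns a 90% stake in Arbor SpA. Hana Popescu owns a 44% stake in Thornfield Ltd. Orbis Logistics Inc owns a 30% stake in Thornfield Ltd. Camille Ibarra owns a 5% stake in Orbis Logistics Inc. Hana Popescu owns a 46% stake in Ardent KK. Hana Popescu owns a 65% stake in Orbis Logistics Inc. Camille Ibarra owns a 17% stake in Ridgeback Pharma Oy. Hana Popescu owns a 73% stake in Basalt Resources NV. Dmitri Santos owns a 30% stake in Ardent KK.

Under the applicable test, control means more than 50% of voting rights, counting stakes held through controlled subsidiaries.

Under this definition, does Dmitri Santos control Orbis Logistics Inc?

Dmitri holds 83% of Ridgeback, so Dmitri controls Ridgeback.
Neither Dmitri nor any entity Dmitri controls holds any voting interest in Orbis.
So Dmitri does not control Orbis.

No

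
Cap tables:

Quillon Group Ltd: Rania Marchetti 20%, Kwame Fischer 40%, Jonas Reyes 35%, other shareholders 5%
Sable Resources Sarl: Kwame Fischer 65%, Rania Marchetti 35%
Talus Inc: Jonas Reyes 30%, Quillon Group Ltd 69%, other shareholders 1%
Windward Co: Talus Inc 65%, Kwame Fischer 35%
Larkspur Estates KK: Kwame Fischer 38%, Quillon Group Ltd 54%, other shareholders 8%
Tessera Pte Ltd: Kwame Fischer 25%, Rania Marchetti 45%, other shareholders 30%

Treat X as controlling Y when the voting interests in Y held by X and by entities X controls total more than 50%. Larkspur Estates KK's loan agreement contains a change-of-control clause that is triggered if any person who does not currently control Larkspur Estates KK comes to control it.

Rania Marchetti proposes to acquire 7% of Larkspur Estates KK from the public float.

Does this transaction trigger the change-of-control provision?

The purchase changes only Rania's holdings, so Rania is the only person who could newly come to control Larkspur.
Rania's largest direct stake is 45% in Tessera, which does not meet the threshold, so Rania controls no company.
Neither Rania nor any entity Rania controls holds any voting interest in Larkspur.
So before the transaction, Rania does not control Larkspur.
After the purchase, Rania holds 7% of Larkspur directly.
After the transaction, Rania's side holds 7% of Larkspur, not > 50%, so Rania still does not control Larkspur.
No new person acquires control, so the clause is not triggered.

No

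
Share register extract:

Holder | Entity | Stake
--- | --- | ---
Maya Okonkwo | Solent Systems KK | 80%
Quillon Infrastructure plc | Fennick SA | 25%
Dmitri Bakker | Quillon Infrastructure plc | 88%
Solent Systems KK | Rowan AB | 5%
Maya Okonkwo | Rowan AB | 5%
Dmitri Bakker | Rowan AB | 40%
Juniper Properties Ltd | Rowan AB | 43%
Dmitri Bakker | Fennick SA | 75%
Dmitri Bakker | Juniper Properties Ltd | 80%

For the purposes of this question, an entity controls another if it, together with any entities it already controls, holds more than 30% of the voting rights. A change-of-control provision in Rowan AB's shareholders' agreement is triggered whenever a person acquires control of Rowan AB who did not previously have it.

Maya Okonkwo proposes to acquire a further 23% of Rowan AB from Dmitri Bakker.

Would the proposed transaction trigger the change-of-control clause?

The purchase adds only to Maya's holdings (Dmitri's stake shrinks), so Maya is the only person who could newly come to control Rowan.
Maya holds 80% of Solent, so Maya controls Solent.
In Rowan, Maya's side holds only 5% + 5% = 10%, not > 30%.
So before the transaction, Maya does not control Rowan.
After the purchase, Maya's direct stake in Rowan rises to 5% + 23% = 28%, and Dmitri's stake falls to 17%.
Maya and Solent together hold 28% + 5% = 33% of Rowan, so Maya controls Rowan.
Maya did not control Rowan before and does after, so the clause is triggered.

Yes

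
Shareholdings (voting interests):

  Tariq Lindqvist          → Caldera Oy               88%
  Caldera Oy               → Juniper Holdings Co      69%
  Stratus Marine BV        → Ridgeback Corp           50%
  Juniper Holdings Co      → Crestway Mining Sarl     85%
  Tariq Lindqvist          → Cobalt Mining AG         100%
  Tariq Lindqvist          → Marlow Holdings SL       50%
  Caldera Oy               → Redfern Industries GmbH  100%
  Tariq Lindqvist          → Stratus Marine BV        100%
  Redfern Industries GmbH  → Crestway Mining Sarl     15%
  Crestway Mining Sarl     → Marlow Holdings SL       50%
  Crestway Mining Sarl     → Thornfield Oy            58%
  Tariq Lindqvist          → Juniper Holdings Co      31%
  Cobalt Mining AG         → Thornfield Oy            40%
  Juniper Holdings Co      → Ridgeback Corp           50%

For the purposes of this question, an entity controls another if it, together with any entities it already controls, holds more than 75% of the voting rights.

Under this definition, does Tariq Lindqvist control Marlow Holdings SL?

Yes

Tariq holds 88% of Caldera, so Tariq controls Caldera.
Tariq and Caldera together hold 31% + 69% = 100% of Juniper, so Tariq controls Juniper.
Caldera holds 100% of Redfern, so Tariq controls Redfern.
Juniper and Redfern together hold 85% + 15% = 100% of Crestway, so Tariq controls Crestway.
Tariq and Crestway together hold 50% + 50% = 100% of Marlow, so Tariq controls Marlow.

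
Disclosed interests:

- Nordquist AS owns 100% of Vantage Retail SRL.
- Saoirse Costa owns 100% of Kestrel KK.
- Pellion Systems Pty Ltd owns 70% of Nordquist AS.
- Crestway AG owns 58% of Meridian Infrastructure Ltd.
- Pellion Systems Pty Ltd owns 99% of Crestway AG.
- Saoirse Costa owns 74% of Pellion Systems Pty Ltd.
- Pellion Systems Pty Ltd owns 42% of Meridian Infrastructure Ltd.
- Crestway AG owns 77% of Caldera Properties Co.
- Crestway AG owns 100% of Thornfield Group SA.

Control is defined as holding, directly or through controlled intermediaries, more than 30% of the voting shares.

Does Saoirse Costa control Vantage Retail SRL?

Saoirse holds 74% of Pellion, so Saoirse controls Pellion.
Pellion holds 70% of Nordquist, so Saoirse controls Nordquist.
Nordquist holds 100% of Vantage, so Saoirse controls Vantage.

Yes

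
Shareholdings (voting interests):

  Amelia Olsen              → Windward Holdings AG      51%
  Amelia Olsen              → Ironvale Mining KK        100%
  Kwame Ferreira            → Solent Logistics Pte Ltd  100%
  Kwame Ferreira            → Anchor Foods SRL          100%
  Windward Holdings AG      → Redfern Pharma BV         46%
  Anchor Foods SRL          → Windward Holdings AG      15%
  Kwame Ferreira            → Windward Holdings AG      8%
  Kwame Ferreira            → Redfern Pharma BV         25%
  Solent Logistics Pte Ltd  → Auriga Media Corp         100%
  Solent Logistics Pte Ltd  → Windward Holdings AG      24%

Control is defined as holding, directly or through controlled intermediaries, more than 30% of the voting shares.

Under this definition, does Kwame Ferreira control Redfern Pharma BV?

Yes

Kwame holds 100% of Solent, so Kwame controls Solent.
Kwame holds 100% of Anchor, so Kwame controls Anchor.
Kwame and Anchor and Solent together hold 8% + 15% + 24% = 47% of Windward, so Kwame controls Windward.
Kwame and Windward together hold 25% + 46% = 71% of Redfern, so Kwame controls Redfern.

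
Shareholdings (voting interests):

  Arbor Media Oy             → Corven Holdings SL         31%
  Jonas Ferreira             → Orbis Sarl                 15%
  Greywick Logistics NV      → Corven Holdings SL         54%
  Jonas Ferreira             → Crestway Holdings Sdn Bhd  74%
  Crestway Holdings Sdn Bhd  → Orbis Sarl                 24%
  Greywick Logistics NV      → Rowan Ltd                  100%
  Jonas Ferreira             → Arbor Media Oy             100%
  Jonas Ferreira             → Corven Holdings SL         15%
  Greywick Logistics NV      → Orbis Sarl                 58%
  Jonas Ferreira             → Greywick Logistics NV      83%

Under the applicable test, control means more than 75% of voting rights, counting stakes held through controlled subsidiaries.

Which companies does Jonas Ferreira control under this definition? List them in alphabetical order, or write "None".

Arbor Media Oy, Corven Holdings SL, Greywick Logistics NV, Rowan Ltd

Jonas holds 100% of Arbor, so Jonas controls Arbor.
Jonas holds 83% of Greywick, so Jonas controls Greywick.
Greywick holds 100% of Rowan, so Jonas controls Rowan.
Arbor and Jonas and Greywick together hold 31% + 15% + 54% = 100% of Corven, so Jonas controls Corven.
No other company's threshold is met.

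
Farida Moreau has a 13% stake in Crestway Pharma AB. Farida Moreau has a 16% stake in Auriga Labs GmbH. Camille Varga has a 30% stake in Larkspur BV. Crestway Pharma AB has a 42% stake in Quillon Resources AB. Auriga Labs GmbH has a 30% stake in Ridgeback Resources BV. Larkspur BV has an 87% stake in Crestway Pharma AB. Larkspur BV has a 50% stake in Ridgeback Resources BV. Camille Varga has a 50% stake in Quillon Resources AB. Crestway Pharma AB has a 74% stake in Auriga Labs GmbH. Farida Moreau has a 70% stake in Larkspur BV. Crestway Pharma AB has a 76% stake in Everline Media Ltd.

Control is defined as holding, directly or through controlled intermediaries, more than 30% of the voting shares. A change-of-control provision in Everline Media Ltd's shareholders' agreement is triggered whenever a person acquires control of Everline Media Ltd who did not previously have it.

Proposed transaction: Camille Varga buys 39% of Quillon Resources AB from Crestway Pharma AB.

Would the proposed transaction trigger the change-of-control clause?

No

The purchase adds only to Camille's holdings (Crestway's stake shrinks), so Camille is the only person who could newly come to control Everline.
Camille holds 50% of Quillon, so Camille controls Quillon.
Neither Camille nor any entity Camille controls holds any voting interest in Everline.
So before the transaction, Camille does not control Everline.
After the purchase, Camille's direct stake in Quillon rises to 50% + 39% = 89%, and Crestway's stake falls to 3%.
Camille holds 89% of Quillon, so Camille controls Quillon.
After the transaction, neither Camille nor any entity Camille controls holds a voting interest in Everline, so Camille still does not control it.
No new person acquires control, so the clause is not triggered.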